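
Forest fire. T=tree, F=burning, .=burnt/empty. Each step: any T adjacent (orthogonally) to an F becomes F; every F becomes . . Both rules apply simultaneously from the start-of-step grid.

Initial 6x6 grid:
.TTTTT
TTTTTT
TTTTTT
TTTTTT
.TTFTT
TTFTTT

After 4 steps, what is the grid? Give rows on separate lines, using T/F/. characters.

Step 1: 5 trees catch fire, 2 burn out
  .TTTTT
  TTTTTT
  TTTTTT
  TTTFTT
  .TF.FT
  TF.FTT
Step 2: 7 trees catch fire, 5 burn out
  .TTTTT
  TTTTTT
  TTTFTT
  TTF.FT
  .F...F
  F...FT
Step 3: 6 trees catch fire, 7 burn out
  .TTTTT
  TTTFTT
  TTF.FT
  TF...F
  ......
  .....F
Step 4: 6 trees catch fire, 6 burn out
  .TTFTT
  TTF.FT
  TF...F
  F.....
  ......
  ......

.TTFTT
TTF.FT
TF...F
F.....
......
......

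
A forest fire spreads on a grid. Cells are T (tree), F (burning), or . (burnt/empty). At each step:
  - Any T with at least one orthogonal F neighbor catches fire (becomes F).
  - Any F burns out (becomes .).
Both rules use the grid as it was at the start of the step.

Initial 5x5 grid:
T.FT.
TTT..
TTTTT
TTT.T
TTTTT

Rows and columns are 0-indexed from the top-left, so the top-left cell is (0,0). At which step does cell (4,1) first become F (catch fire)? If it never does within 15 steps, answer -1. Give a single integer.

Step 1: cell (4,1)='T' (+2 fires, +1 burnt)
Step 2: cell (4,1)='T' (+2 fires, +2 burnt)
Step 3: cell (4,1)='T' (+4 fires, +2 burnt)
Step 4: cell (4,1)='T' (+5 fires, +4 burnt)
Step 5: cell (4,1)='F' (+4 fires, +5 burnt)
  -> target ignites at step 5
Step 6: cell (4,1)='.' (+2 fires, +4 burnt)
Step 7: cell (4,1)='.' (+0 fires, +2 burnt)
  fire out at step 7

5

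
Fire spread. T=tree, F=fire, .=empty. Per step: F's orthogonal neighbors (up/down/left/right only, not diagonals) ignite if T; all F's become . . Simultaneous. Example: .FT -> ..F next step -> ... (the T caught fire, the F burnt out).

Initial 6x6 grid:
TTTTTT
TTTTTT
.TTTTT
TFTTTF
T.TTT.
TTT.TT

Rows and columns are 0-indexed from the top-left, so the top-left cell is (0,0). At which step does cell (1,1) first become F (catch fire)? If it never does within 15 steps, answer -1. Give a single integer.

Step 1: cell (1,1)='T' (+5 fires, +2 burnt)
Step 2: cell (1,1)='F' (+8 fires, +5 burnt)
  -> target ignites at step 2
Step 3: cell (1,1)='.' (+10 fires, +8 burnt)
Step 4: cell (1,1)='.' (+6 fires, +10 burnt)
Step 5: cell (1,1)='.' (+1 fires, +6 burnt)
Step 6: cell (1,1)='.' (+0 fires, +1 burnt)
  fire out at step 6

2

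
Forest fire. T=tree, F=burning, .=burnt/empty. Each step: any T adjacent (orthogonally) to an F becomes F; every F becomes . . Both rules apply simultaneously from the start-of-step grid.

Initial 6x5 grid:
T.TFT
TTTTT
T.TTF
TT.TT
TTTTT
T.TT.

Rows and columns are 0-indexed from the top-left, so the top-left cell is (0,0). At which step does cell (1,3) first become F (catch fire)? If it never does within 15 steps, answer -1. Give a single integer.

Step 1: cell (1,3)='F' (+6 fires, +2 burnt)
  -> target ignites at step 1
Step 2: cell (1,3)='.' (+4 fires, +6 burnt)
Step 3: cell (1,3)='.' (+2 fires, +4 burnt)
Step 4: cell (1,3)='.' (+3 fires, +2 burnt)
Step 5: cell (1,3)='.' (+4 fires, +3 burnt)
Step 6: cell (1,3)='.' (+3 fires, +4 burnt)
Step 7: cell (1,3)='.' (+1 fires, +3 burnt)
Step 8: cell (1,3)='.' (+0 fires, +1 burnt)
  fire out at step 8

1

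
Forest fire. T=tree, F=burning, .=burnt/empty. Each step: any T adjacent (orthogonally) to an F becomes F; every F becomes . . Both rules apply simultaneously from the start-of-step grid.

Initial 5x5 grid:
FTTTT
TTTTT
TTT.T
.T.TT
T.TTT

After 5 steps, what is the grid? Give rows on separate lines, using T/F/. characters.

Step 1: 2 trees catch fire, 1 burn out
  .FTTT
  FTTTT
  TTT.T
  .T.TT
  T.TTT
Step 2: 3 trees catch fire, 2 burn out
  ..FTT
  .FTTT
  FTT.T
  .T.TT
  T.TTT
Step 3: 3 trees catch fire, 3 burn out
  ...FT
  ..FTT
  .FT.T
  .T.TT
  T.TTT
Step 4: 4 trees catch fire, 3 burn out
  ....F
  ...FT
  ..F.T
  .F.TT
  T.TTT
Step 5: 1 trees catch fire, 4 burn out
  .....
  ....F
  ....T
  ...TT
  T.TTT

.....
....F
....T
...TT
T.TTT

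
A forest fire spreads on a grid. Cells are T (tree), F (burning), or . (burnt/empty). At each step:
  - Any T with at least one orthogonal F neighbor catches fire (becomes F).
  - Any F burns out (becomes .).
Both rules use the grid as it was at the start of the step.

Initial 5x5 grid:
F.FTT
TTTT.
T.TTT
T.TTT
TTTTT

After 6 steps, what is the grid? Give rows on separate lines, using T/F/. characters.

Step 1: 3 trees catch fire, 2 burn out
  ...FT
  FTFT.
  T.TTT
  T.TTT
  TTTTT
Step 2: 5 trees catch fire, 3 burn out
  ....F
  .F.F.
  F.FTT
  T.TTT
  TTTTT
Step 3: 3 trees catch fire, 5 burn out
  .....
  .....
  ...FT
  F.FTT
  TTTTT
Step 4: 4 trees catch fire, 3 burn out
  .....
  .....
  ....F
  ...FT
  FTFTT
Step 5: 3 trees catch fire, 4 burn out
  .....
  .....
  .....
  ....F
  .F.FT
Step 6: 1 trees catch fire, 3 burn out
  .....
  .....
  .....
  .....
  ....F

.....
.....
.....
.....
....F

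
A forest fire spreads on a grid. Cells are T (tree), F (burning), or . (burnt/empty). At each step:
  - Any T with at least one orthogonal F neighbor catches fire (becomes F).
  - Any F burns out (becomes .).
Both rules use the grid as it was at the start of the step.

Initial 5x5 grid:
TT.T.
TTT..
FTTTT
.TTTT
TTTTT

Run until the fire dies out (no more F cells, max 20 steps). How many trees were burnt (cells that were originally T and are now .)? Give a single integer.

Answer: 18

Derivation:
Step 1: +2 fires, +1 burnt (F count now 2)
Step 2: +4 fires, +2 burnt (F count now 4)
Step 3: +5 fires, +4 burnt (F count now 5)
Step 4: +4 fires, +5 burnt (F count now 4)
Step 5: +2 fires, +4 burnt (F count now 2)
Step 6: +1 fires, +2 burnt (F count now 1)
Step 7: +0 fires, +1 burnt (F count now 0)
Fire out after step 7
Initially T: 19, now '.': 24
Total burnt (originally-T cells now '.'): 18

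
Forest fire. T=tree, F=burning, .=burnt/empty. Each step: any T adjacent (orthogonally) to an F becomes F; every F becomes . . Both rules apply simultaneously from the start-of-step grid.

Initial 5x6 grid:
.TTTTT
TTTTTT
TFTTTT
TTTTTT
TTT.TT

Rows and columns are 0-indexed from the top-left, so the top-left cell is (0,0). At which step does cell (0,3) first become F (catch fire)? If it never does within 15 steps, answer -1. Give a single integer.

Step 1: cell (0,3)='T' (+4 fires, +1 burnt)
Step 2: cell (0,3)='T' (+7 fires, +4 burnt)
Step 3: cell (0,3)='T' (+6 fires, +7 burnt)
Step 4: cell (0,3)='F' (+4 fires, +6 burnt)
  -> target ignites at step 4
Step 5: cell (0,3)='.' (+4 fires, +4 burnt)
Step 6: cell (0,3)='.' (+2 fires, +4 burnt)
Step 7: cell (0,3)='.' (+0 fires, +2 burnt)
  fire out at step 7

4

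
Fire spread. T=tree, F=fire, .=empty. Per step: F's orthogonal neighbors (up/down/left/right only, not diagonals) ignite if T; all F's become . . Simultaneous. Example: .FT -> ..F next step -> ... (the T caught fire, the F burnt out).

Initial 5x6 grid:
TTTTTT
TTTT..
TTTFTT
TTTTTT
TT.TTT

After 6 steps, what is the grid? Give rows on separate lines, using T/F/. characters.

Step 1: 4 trees catch fire, 1 burn out
  TTTTTT
  TTTF..
  TTF.FT
  TTTFTT
  TT.TTT
Step 2: 7 trees catch fire, 4 burn out
  TTTFTT
  TTF...
  TF...F
  TTF.FT
  TT.FTT
Step 3: 7 trees catch fire, 7 burn out
  TTF.FT
  TF....
  F.....
  TF...F
  TT..FT
Step 4: 6 trees catch fire, 7 burn out
  TF...F
  F.....
  ......
  F.....
  TF...F
Step 5: 2 trees catch fire, 6 burn out
  F.....
  ......
  ......
  ......
  F.....
Step 6: 0 trees catch fire, 2 burn out
  ......
  ......
  ......
  ......
  ......

......
......
......
......
......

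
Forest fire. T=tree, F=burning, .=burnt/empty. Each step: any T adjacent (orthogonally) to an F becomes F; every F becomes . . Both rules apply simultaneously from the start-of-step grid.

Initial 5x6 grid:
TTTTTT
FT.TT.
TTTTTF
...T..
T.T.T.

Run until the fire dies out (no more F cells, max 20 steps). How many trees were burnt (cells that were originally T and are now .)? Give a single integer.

Step 1: +4 fires, +2 burnt (F count now 4)
Step 2: +4 fires, +4 burnt (F count now 4)
Step 3: +5 fires, +4 burnt (F count now 5)
Step 4: +2 fires, +5 burnt (F count now 2)
Step 5: +0 fires, +2 burnt (F count now 0)
Fire out after step 5
Initially T: 18, now '.': 27
Total burnt (originally-T cells now '.'): 15

Answer: 15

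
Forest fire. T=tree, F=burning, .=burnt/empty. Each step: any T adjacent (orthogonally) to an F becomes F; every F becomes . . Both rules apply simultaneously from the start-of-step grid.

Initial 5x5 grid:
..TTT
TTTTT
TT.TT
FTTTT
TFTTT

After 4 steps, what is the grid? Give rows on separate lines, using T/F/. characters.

Step 1: 4 trees catch fire, 2 burn out
  ..TTT
  TTTTT
  FT.TT
  .FTTT
  F.FTT
Step 2: 4 trees catch fire, 4 burn out
  ..TTT
  FTTTT
  .F.TT
  ..FTT
  ...FT
Step 3: 3 trees catch fire, 4 burn out
  ..TTT
  .FTTT
  ...TT
  ...FT
  ....F
Step 4: 3 trees catch fire, 3 burn out
  ..TTT
  ..FTT
  ...FT
  ....F
  .....

..TTT
..FTT
...FT
....F
.....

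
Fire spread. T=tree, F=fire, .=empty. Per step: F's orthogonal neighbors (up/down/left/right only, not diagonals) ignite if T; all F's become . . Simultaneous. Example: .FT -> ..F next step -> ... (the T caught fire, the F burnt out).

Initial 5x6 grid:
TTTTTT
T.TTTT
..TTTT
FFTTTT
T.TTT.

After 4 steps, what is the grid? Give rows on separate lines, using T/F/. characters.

Step 1: 2 trees catch fire, 2 burn out
  TTTTTT
  T.TTTT
  ..TTTT
  ..FTTT
  F.TTT.
Step 2: 3 trees catch fire, 2 burn out
  TTTTTT
  T.TTTT
  ..FTTT
  ...FTT
  ..FTT.
Step 3: 4 trees catch fire, 3 burn out
  TTTTTT
  T.FTTT
  ...FTT
  ....FT
  ...FT.
Step 4: 5 trees catch fire, 4 burn out
  TTFTTT
  T..FTT
  ....FT
  .....F
  ....F.

TTFTTT
T..FTT
....FT
.....F
....F.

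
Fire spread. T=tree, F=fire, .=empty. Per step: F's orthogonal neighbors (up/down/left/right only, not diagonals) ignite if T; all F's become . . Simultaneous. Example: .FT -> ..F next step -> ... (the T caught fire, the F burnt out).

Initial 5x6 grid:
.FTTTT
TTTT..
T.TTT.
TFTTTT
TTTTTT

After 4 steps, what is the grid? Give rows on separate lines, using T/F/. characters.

Step 1: 5 trees catch fire, 2 burn out
  ..FTTT
  TFTT..
  T.TTT.
  F.FTTT
  TFTTTT
Step 2: 8 trees catch fire, 5 burn out
  ...FTT
  F.FT..
  F.FTT.
  ...FTT
  F.FTTT
Step 3: 5 trees catch fire, 8 burn out
  ....FT
  ...F..
  ...FT.
  ....FT
  ...FTT
Step 4: 4 trees catch fire, 5 burn out
  .....F
  ......
  ....F.
  .....F
  ....FT

.....F
......
....F.
.....F
....FT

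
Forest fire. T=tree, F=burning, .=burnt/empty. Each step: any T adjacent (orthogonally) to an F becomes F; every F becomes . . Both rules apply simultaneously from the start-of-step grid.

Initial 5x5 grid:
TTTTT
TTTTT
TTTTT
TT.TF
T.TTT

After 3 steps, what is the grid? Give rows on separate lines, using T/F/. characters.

Step 1: 3 trees catch fire, 1 burn out
  TTTTT
  TTTTT
  TTTTF
  TT.F.
  T.TTF
Step 2: 3 trees catch fire, 3 burn out
  TTTTT
  TTTTF
  TTTF.
  TT...
  T.TF.
Step 3: 4 trees catch fire, 3 burn out
  TTTTF
  TTTF.
  TTF..
  TT...
  T.F..

TTTTF
TTTF.
TTF..
TT...
T.F..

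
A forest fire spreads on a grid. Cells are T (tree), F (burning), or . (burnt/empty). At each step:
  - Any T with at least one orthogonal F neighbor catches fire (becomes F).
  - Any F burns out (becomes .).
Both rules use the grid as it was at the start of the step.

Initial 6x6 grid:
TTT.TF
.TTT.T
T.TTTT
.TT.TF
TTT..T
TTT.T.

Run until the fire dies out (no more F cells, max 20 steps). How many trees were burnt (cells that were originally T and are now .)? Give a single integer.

Answer: 22

Derivation:
Step 1: +5 fires, +2 burnt (F count now 5)
Step 2: +1 fires, +5 burnt (F count now 1)
Step 3: +1 fires, +1 burnt (F count now 1)
Step 4: +2 fires, +1 burnt (F count now 2)
Step 5: +2 fires, +2 burnt (F count now 2)
Step 6: +4 fires, +2 burnt (F count now 4)
Step 7: +3 fires, +4 burnt (F count now 3)
Step 8: +3 fires, +3 burnt (F count now 3)
Step 9: +1 fires, +3 burnt (F count now 1)
Step 10: +0 fires, +1 burnt (F count now 0)
Fire out after step 10
Initially T: 24, now '.': 34
Total burnt (originally-T cells now '.'): 22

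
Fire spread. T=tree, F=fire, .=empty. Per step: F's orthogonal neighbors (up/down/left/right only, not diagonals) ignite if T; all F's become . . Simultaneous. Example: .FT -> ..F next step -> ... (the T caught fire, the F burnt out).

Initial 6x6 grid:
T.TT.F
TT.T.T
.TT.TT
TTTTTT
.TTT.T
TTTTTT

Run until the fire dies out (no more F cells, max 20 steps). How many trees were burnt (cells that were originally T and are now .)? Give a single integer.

Step 1: +1 fires, +1 burnt (F count now 1)
Step 2: +1 fires, +1 burnt (F count now 1)
Step 3: +2 fires, +1 burnt (F count now 2)
Step 4: +2 fires, +2 burnt (F count now 2)
Step 5: +2 fires, +2 burnt (F count now 2)
Step 6: +3 fires, +2 burnt (F count now 3)
Step 7: +4 fires, +3 burnt (F count now 4)
Step 8: +4 fires, +4 burnt (F count now 4)
Step 9: +2 fires, +4 burnt (F count now 2)
Step 10: +2 fires, +2 burnt (F count now 2)
Step 11: +1 fires, +2 burnt (F count now 1)
Step 12: +0 fires, +1 burnt (F count now 0)
Fire out after step 12
Initially T: 27, now '.': 33
Total burnt (originally-T cells now '.'): 24

Answer: 24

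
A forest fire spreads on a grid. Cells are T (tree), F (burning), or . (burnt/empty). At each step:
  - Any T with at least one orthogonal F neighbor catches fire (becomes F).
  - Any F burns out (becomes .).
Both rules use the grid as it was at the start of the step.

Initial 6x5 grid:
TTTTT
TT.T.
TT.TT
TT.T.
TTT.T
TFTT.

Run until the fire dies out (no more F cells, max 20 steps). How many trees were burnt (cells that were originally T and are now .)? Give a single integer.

Answer: 21

Derivation:
Step 1: +3 fires, +1 burnt (F count now 3)
Step 2: +4 fires, +3 burnt (F count now 4)
Step 3: +2 fires, +4 burnt (F count now 2)
Step 4: +2 fires, +2 burnt (F count now 2)
Step 5: +2 fires, +2 burnt (F count now 2)
Step 6: +2 fires, +2 burnt (F count now 2)
Step 7: +1 fires, +2 burnt (F count now 1)
Step 8: +2 fires, +1 burnt (F count now 2)
Step 9: +1 fires, +2 burnt (F count now 1)
Step 10: +2 fires, +1 burnt (F count now 2)
Step 11: +0 fires, +2 burnt (F count now 0)
Fire out after step 11
Initially T: 22, now '.': 29
Total burnt (originally-T cells now '.'): 21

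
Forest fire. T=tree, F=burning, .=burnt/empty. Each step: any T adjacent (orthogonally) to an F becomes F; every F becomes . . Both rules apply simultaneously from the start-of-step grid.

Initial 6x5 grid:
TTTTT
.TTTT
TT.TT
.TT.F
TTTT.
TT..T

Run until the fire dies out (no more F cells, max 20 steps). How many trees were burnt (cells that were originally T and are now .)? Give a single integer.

Step 1: +1 fires, +1 burnt (F count now 1)
Step 2: +2 fires, +1 burnt (F count now 2)
Step 3: +2 fires, +2 burnt (F count now 2)
Step 4: +2 fires, +2 burnt (F count now 2)
Step 5: +2 fires, +2 burnt (F count now 2)
Step 6: +2 fires, +2 burnt (F count now 2)
Step 7: +3 fires, +2 burnt (F count now 3)
Step 8: +2 fires, +3 burnt (F count now 2)
Step 9: +3 fires, +2 burnt (F count now 3)
Step 10: +2 fires, +3 burnt (F count now 2)
Step 11: +0 fires, +2 burnt (F count now 0)
Fire out after step 11
Initially T: 22, now '.': 29
Total burnt (originally-T cells now '.'): 21

Answer: 21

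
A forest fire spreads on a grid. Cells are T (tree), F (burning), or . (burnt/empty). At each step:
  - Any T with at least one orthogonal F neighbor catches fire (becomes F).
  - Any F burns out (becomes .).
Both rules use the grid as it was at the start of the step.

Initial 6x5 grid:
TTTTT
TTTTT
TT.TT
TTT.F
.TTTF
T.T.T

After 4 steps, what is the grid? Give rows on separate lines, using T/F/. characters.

Step 1: 3 trees catch fire, 2 burn out
  TTTTT
  TTTTT
  TT.TF
  TTT..
  .TTF.
  T.T.F
Step 2: 3 trees catch fire, 3 burn out
  TTTTT
  TTTTF
  TT.F.
  TTT..
  .TF..
  T.T..
Step 3: 5 trees catch fire, 3 burn out
  TTTTF
  TTTF.
  TT...
  TTF..
  .F...
  T.F..
Step 4: 3 trees catch fire, 5 burn out
  TTTF.
  TTF..
  TT...
  TF...
  .....
  T....

TTTF.
TTF..
TT...
TF...
.....
T....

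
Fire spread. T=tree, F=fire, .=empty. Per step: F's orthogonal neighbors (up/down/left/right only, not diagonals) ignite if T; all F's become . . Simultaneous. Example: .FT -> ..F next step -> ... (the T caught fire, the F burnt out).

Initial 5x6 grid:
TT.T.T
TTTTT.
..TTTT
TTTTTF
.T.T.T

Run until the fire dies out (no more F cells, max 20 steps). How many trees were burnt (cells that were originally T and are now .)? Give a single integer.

Step 1: +3 fires, +1 burnt (F count now 3)
Step 2: +2 fires, +3 burnt (F count now 2)
Step 3: +4 fires, +2 burnt (F count now 4)
Step 4: +3 fires, +4 burnt (F count now 3)
Step 5: +4 fires, +3 burnt (F count now 4)
Step 6: +1 fires, +4 burnt (F count now 1)
Step 7: +2 fires, +1 burnt (F count now 2)
Step 8: +1 fires, +2 burnt (F count now 1)
Step 9: +0 fires, +1 burnt (F count now 0)
Fire out after step 9
Initially T: 21, now '.': 29
Total burnt (originally-T cells now '.'): 20

Answer: 20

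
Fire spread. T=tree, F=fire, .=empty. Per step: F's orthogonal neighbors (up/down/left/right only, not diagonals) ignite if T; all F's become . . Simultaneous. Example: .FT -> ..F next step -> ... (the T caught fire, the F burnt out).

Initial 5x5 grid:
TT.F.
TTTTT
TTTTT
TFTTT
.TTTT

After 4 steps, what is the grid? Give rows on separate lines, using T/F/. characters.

Step 1: 5 trees catch fire, 2 burn out
  TT...
  TTTFT
  TFTTT
  F.FTT
  .FTTT
Step 2: 8 trees catch fire, 5 burn out
  TT...
  TFF.F
  F.FFT
  ...FT
  ..FTT
Step 3: 5 trees catch fire, 8 burn out
  TF...
  F....
  ....F
  ....F
  ...FT
Step 4: 2 trees catch fire, 5 burn out
  F....
  .....
  .....
  .....
  ....F

F....
.....
.....
.....
....F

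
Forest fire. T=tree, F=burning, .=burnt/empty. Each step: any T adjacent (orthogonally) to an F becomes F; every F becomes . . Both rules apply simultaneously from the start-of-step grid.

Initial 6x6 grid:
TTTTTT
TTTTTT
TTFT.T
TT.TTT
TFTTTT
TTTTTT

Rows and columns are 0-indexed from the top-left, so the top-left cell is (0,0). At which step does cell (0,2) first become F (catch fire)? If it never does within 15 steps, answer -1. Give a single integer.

Step 1: cell (0,2)='T' (+7 fires, +2 burnt)
Step 2: cell (0,2)='F' (+9 fires, +7 burnt)
  -> target ignites at step 2
Step 3: cell (0,2)='.' (+7 fires, +9 burnt)
Step 4: cell (0,2)='.' (+6 fires, +7 burnt)
Step 5: cell (0,2)='.' (+3 fires, +6 burnt)
Step 6: cell (0,2)='.' (+0 fires, +3 burnt)
  fire out at step 6

2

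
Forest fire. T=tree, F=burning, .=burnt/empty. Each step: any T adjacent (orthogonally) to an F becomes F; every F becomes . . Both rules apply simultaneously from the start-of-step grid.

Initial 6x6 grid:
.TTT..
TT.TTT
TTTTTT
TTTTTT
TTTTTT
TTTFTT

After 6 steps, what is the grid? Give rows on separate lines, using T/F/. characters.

Step 1: 3 trees catch fire, 1 burn out
  .TTT..
  TT.TTT
  TTTTTT
  TTTTTT
  TTTFTT
  TTF.FT
Step 2: 5 trees catch fire, 3 burn out
  .TTT..
  TT.TTT
  TTTTTT
  TTTFTT
  TTF.FT
  TF...F
Step 3: 6 trees catch fire, 5 burn out
  .TTT..
  TT.TTT
  TTTFTT
  TTF.FT
  TF...F
  F.....
Step 4: 6 trees catch fire, 6 burn out
  .TTT..
  TT.FTT
  TTF.FT
  TF...F
  F.....
  ......
Step 5: 5 trees catch fire, 6 burn out
  .TTF..
  TT..FT
  TF...F
  F.....
  ......
  ......
Step 6: 4 trees catch fire, 5 burn out
  .TF...
  TF...F
  F.....
  ......
  ......
  ......

.TF...
TF...F
F.....
......
......
......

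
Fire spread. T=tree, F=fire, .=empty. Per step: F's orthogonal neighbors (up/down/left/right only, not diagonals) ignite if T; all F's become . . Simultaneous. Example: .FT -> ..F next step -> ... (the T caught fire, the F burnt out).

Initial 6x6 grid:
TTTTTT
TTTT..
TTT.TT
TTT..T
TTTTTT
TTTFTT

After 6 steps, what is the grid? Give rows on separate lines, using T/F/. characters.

Step 1: 3 trees catch fire, 1 burn out
  TTTTTT
  TTTT..
  TTT.TT
  TTT..T
  TTTFTT
  TTF.FT
Step 2: 4 trees catch fire, 3 burn out
  TTTTTT
  TTTT..
  TTT.TT
  TTT..T
  TTF.FT
  TF...F
Step 3: 4 trees catch fire, 4 burn out
  TTTTTT
  TTTT..
  TTT.TT
  TTF..T
  TF...F
  F.....
Step 4: 4 trees catch fire, 4 burn out
  TTTTTT
  TTTT..
  TTF.TT
  TF...F
  F.....
  ......
Step 5: 4 trees catch fire, 4 burn out
  TTTTTT
  TTFT..
  TF..TF
  F.....
  ......
  ......
Step 6: 5 trees catch fire, 4 burn out
  TTFTTT
  TF.F..
  F...F.
  ......
  ......
  ......

TTFTTT
TF.F..
F...F.
......
......
......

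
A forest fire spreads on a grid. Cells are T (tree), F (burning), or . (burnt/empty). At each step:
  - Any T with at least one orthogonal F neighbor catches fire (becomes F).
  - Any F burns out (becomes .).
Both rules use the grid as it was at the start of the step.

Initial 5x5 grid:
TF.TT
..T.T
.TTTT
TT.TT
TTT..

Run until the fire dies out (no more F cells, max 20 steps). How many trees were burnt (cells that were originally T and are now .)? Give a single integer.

Answer: 1

Derivation:
Step 1: +1 fires, +1 burnt (F count now 1)
Step 2: +0 fires, +1 burnt (F count now 0)
Fire out after step 2
Initially T: 16, now '.': 10
Total burnt (originally-T cells now '.'): 1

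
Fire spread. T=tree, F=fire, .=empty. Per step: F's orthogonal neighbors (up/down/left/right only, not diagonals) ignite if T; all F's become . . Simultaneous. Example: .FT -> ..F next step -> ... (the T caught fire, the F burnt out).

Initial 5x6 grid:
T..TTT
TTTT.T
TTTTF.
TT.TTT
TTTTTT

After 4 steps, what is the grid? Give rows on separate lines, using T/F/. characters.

Step 1: 2 trees catch fire, 1 burn out
  T..TTT
  TTTT.T
  TTTF..
  TT.TFT
  TTTTTT
Step 2: 5 trees catch fire, 2 burn out
  T..TTT
  TTTF.T
  TTF...
  TT.F.F
  TTTTFT
Step 3: 5 trees catch fire, 5 burn out
  T..FTT
  TTF..T
  TF....
  TT....
  TTTF.F
Step 4: 5 trees catch fire, 5 burn out
  T...FT
  TF...T
  F.....
  TF....
  TTF...

T...FT
TF...T
F.....
TF....
TTF...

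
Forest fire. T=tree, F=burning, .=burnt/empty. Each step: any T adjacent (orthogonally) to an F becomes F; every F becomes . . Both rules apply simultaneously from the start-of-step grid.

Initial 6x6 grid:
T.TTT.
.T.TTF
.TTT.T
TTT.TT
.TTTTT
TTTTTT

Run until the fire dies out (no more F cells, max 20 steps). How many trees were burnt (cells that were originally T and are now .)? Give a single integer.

Answer: 26

Derivation:
Step 1: +2 fires, +1 burnt (F count now 2)
Step 2: +3 fires, +2 burnt (F count now 3)
Step 3: +4 fires, +3 burnt (F count now 4)
Step 4: +4 fires, +4 burnt (F count now 4)
Step 5: +4 fires, +4 burnt (F count now 4)
Step 6: +4 fires, +4 burnt (F count now 4)
Step 7: +3 fires, +4 burnt (F count now 3)
Step 8: +1 fires, +3 burnt (F count now 1)
Step 9: +1 fires, +1 burnt (F count now 1)
Step 10: +0 fires, +1 burnt (F count now 0)
Fire out after step 10
Initially T: 27, now '.': 35
Total burnt (originally-T cells now '.'): 26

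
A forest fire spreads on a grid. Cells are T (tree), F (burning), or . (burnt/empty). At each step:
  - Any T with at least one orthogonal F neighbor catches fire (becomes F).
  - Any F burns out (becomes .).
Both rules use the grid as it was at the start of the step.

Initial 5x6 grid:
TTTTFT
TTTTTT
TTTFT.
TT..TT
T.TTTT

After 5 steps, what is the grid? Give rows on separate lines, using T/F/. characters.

Step 1: 6 trees catch fire, 2 burn out
  TTTF.F
  TTTFFT
  TTF.F.
  TT..TT
  T.TTTT
Step 2: 5 trees catch fire, 6 burn out
  TTF...
  TTF..F
  TF....
  TT..FT
  T.TTTT
Step 3: 6 trees catch fire, 5 burn out
  TF....
  TF....
  F.....
  TF...F
  T.TTFT
Step 4: 5 trees catch fire, 6 burn out
  F.....
  F.....
  ......
  F.....
  T.TF.F
Step 5: 2 trees catch fire, 5 burn out
  ......
  ......
  ......
  ......
  F.F...

......
......
......
......
F.F...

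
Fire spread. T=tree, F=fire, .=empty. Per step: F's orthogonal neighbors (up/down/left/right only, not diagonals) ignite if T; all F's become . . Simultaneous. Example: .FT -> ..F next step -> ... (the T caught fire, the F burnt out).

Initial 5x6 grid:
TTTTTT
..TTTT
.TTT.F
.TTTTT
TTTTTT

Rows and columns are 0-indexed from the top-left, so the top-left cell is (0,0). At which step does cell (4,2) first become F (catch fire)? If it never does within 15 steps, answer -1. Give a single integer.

Step 1: cell (4,2)='T' (+2 fires, +1 burnt)
Step 2: cell (4,2)='T' (+4 fires, +2 burnt)
Step 3: cell (4,2)='T' (+4 fires, +4 burnt)
Step 4: cell (4,2)='T' (+5 fires, +4 burnt)
Step 5: cell (4,2)='F' (+4 fires, +5 burnt)
  -> target ignites at step 5
Step 6: cell (4,2)='.' (+3 fires, +4 burnt)
Step 7: cell (4,2)='.' (+2 fires, +3 burnt)
Step 8: cell (4,2)='.' (+0 fires, +2 burnt)
  fire out at step 8

5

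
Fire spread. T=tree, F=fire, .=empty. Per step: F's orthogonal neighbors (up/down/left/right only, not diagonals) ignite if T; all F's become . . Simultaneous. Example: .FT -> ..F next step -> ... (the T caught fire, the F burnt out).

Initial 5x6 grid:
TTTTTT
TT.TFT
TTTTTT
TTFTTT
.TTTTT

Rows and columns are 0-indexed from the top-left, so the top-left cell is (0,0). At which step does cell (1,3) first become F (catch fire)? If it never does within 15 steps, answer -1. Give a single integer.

Step 1: cell (1,3)='F' (+8 fires, +2 burnt)
  -> target ignites at step 1
Step 2: cell (1,3)='.' (+9 fires, +8 burnt)
Step 3: cell (1,3)='.' (+5 fires, +9 burnt)
Step 4: cell (1,3)='.' (+3 fires, +5 burnt)
Step 5: cell (1,3)='.' (+1 fires, +3 burnt)
Step 6: cell (1,3)='.' (+0 fires, +1 burnt)
  fire out at step 6

1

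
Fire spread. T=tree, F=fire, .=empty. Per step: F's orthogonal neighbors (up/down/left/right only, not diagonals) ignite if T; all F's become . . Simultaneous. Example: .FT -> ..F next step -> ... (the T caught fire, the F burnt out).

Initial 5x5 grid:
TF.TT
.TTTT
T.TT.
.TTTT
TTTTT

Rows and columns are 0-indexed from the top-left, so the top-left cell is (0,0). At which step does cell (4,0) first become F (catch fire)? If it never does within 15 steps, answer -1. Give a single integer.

Step 1: cell (4,0)='T' (+2 fires, +1 burnt)
Step 2: cell (4,0)='T' (+1 fires, +2 burnt)
Step 3: cell (4,0)='T' (+2 fires, +1 burnt)
Step 4: cell (4,0)='T' (+4 fires, +2 burnt)
Step 5: cell (4,0)='T' (+4 fires, +4 burnt)
Step 6: cell (4,0)='T' (+3 fires, +4 burnt)
Step 7: cell (4,0)='F' (+2 fires, +3 burnt)
  -> target ignites at step 7
Step 8: cell (4,0)='.' (+0 fires, +2 burnt)
  fire out at step 8

7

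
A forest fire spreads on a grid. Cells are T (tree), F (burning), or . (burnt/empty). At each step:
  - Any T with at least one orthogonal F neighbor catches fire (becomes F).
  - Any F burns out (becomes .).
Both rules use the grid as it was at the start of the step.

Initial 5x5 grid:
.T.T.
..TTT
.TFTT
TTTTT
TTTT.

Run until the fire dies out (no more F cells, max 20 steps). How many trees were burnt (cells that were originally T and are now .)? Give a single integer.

Answer: 16

Derivation:
Step 1: +4 fires, +1 burnt (F count now 4)
Step 2: +5 fires, +4 burnt (F count now 5)
Step 3: +6 fires, +5 burnt (F count now 6)
Step 4: +1 fires, +6 burnt (F count now 1)
Step 5: +0 fires, +1 burnt (F count now 0)
Fire out after step 5
Initially T: 17, now '.': 24
Total burnt (originally-T cells now '.'): 16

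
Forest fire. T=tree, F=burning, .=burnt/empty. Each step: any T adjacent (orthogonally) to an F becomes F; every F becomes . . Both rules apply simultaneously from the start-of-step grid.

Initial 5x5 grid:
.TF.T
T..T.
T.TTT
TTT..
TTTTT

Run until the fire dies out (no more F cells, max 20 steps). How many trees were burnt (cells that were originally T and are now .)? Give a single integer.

Step 1: +1 fires, +1 burnt (F count now 1)
Step 2: +0 fires, +1 burnt (F count now 0)
Fire out after step 2
Initially T: 16, now '.': 10
Total burnt (originally-T cells now '.'): 1

Answer: 1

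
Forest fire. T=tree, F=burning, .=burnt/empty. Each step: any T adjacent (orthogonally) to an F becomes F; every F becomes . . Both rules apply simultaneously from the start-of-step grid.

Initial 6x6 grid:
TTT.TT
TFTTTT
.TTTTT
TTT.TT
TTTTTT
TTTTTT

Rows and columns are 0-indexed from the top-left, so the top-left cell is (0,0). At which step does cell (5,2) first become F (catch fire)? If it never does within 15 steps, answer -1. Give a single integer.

Step 1: cell (5,2)='T' (+4 fires, +1 burnt)
Step 2: cell (5,2)='T' (+5 fires, +4 burnt)
Step 3: cell (5,2)='T' (+5 fires, +5 burnt)
Step 4: cell (5,2)='T' (+6 fires, +5 burnt)
Step 5: cell (5,2)='F' (+6 fires, +6 burnt)
  -> target ignites at step 5
Step 6: cell (5,2)='.' (+3 fires, +6 burnt)
Step 7: cell (5,2)='.' (+2 fires, +3 burnt)
Step 8: cell (5,2)='.' (+1 fires, +2 burnt)
Step 9: cell (5,2)='.' (+0 fires, +1 burnt)
  fire out at step 9

5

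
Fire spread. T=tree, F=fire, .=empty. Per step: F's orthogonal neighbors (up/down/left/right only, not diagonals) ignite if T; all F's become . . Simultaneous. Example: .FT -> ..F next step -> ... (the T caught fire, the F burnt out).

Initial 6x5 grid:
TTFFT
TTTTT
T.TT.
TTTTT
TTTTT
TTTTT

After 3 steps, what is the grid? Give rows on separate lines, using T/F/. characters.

Step 1: 4 trees catch fire, 2 burn out
  TF..F
  TTFFT
  T.TT.
  TTTTT
  TTTTT
  TTTTT
Step 2: 5 trees catch fire, 4 burn out
  F....
  TF..F
  T.FF.
  TTTTT
  TTTTT
  TTTTT
Step 3: 3 trees catch fire, 5 burn out
  .....
  F....
  T....
  TTFFT
  TTTTT
  TTTTT

.....
F....
T....
TTFFT
TTTTT
TTTTT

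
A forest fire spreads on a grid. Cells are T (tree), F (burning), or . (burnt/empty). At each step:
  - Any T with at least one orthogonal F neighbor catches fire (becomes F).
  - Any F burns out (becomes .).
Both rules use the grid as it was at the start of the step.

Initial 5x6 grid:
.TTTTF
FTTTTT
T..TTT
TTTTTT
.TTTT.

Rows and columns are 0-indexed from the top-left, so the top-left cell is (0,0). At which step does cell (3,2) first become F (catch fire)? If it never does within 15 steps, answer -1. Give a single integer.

Step 1: cell (3,2)='T' (+4 fires, +2 burnt)
Step 2: cell (3,2)='T' (+6 fires, +4 burnt)
Step 3: cell (3,2)='T' (+5 fires, +6 burnt)
Step 4: cell (3,2)='F' (+4 fires, +5 burnt)
  -> target ignites at step 4
Step 5: cell (3,2)='.' (+3 fires, +4 burnt)
Step 6: cell (3,2)='.' (+1 fires, +3 burnt)
Step 7: cell (3,2)='.' (+0 fires, +1 burnt)
  fire out at step 7

4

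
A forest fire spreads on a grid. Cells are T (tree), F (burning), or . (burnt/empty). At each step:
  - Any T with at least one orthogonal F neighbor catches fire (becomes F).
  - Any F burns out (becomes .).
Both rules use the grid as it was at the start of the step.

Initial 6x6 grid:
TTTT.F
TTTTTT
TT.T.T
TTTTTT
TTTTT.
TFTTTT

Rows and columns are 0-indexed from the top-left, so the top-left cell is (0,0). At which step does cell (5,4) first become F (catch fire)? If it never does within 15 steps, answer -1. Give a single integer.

Step 1: cell (5,4)='T' (+4 fires, +2 burnt)
Step 2: cell (5,4)='T' (+6 fires, +4 burnt)
Step 3: cell (5,4)='F' (+7 fires, +6 burnt)
  -> target ignites at step 3
Step 4: cell (5,4)='.' (+9 fires, +7 burnt)
Step 5: cell (5,4)='.' (+3 fires, +9 burnt)
Step 6: cell (5,4)='.' (+1 fires, +3 burnt)
Step 7: cell (5,4)='.' (+0 fires, +1 burnt)
  fire out at step 7

3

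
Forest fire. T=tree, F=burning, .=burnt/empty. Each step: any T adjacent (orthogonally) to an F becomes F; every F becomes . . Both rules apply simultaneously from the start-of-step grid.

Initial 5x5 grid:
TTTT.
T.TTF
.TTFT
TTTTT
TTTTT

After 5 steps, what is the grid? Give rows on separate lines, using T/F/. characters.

Step 1: 4 trees catch fire, 2 burn out
  TTTT.
  T.TF.
  .TF.F
  TTTFT
  TTTTT
Step 2: 6 trees catch fire, 4 burn out
  TTTF.
  T.F..
  .F...
  TTF.F
  TTTFT
Step 3: 4 trees catch fire, 6 burn out
  TTF..
  T....
  .....
  TF...
  TTF.F
Step 4: 3 trees catch fire, 4 burn out
  TF...
  T....
  .....
  F....
  TF...
Step 5: 2 trees catch fire, 3 burn out
  F....
  T....
  .....
  .....
  F....

F....
T....
.....
.....
F....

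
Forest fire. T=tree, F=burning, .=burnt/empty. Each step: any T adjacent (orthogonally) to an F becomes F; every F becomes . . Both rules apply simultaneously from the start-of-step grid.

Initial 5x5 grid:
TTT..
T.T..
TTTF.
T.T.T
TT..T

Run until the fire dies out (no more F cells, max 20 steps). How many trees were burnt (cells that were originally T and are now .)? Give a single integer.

Answer: 12

Derivation:
Step 1: +1 fires, +1 burnt (F count now 1)
Step 2: +3 fires, +1 burnt (F count now 3)
Step 3: +2 fires, +3 burnt (F count now 2)
Step 4: +3 fires, +2 burnt (F count now 3)
Step 5: +2 fires, +3 burnt (F count now 2)
Step 6: +1 fires, +2 burnt (F count now 1)
Step 7: +0 fires, +1 burnt (F count now 0)
Fire out after step 7
Initially T: 14, now '.': 23
Total burnt (originally-T cells now '.'): 12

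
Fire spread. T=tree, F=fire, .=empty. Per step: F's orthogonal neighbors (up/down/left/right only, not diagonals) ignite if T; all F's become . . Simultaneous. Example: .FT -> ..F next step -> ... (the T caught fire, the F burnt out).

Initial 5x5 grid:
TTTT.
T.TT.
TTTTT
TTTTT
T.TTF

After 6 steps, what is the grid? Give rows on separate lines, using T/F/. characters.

Step 1: 2 trees catch fire, 1 burn out
  TTTT.
  T.TT.
  TTTTT
  TTTTF
  T.TF.
Step 2: 3 trees catch fire, 2 burn out
  TTTT.
  T.TT.
  TTTTF
  TTTF.
  T.F..
Step 3: 2 trees catch fire, 3 burn out
  TTTT.
  T.TT.
  TTTF.
  TTF..
  T....
Step 4: 3 trees catch fire, 2 burn out
  TTTT.
  T.TF.
  TTF..
  TF...
  T....
Step 5: 4 trees catch fire, 3 burn out
  TTTF.
  T.F..
  TF...
  F....
  T....
Step 6: 3 trees catch fire, 4 burn out
  TTF..
  T....
  F....
  .....
  F....

TTF..
T....
F....
.....
F....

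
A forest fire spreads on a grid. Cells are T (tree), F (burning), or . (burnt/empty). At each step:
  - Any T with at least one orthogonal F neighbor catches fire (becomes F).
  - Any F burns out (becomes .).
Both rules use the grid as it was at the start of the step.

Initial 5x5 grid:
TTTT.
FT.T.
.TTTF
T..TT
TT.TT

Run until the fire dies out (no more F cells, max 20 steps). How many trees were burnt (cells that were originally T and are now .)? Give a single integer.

Step 1: +4 fires, +2 burnt (F count now 4)
Step 2: +6 fires, +4 burnt (F count now 6)
Step 3: +3 fires, +6 burnt (F count now 3)
Step 4: +0 fires, +3 burnt (F count now 0)
Fire out after step 4
Initially T: 16, now '.': 22
Total burnt (originally-T cells now '.'): 13

Answer: 13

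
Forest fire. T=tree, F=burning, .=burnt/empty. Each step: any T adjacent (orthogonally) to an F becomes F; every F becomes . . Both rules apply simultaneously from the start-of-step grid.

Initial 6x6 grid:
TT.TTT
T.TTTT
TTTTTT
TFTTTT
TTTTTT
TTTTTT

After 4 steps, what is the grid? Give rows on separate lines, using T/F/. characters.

Step 1: 4 trees catch fire, 1 burn out
  TT.TTT
  T.TTTT
  TFTTTT
  F.FTTT
  TFTTTT
  TTTTTT
Step 2: 6 trees catch fire, 4 burn out
  TT.TTT
  T.TTTT
  F.FTTT
  ...FTT
  F.FTTT
  TFTTTT
Step 3: 7 trees catch fire, 6 burn out
  TT.TTT
  F.FTTT
  ...FTT
  ....FT
  ...FTT
  F.FTTT
Step 4: 6 trees catch fire, 7 burn out
  FT.TTT
  ...FTT
  ....FT
  .....F
  ....FT
  ...FTT

FT.TTT
...FTT
....FT
.....F
....FT
...FTT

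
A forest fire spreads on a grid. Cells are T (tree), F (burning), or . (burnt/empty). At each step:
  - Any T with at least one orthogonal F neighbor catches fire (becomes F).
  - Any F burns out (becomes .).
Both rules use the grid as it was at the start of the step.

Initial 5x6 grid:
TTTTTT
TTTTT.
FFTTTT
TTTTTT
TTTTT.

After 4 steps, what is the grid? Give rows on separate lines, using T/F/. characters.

Step 1: 5 trees catch fire, 2 burn out
  TTTTTT
  FFTTT.
  ..FTTT
  FFTTTT
  TTTTT.
Step 2: 7 trees catch fire, 5 burn out
  FFTTTT
  ..FTT.
  ...FTT
  ..FTTT
  FFTTT.
Step 3: 5 trees catch fire, 7 burn out
  ..FTTT
  ...FT.
  ....FT
  ...FTT
  ..FTT.
Step 4: 5 trees catch fire, 5 burn out
  ...FTT
  ....F.
  .....F
  ....FT
  ...FT.

...FTT
....F.
.....F
....FT
...FT.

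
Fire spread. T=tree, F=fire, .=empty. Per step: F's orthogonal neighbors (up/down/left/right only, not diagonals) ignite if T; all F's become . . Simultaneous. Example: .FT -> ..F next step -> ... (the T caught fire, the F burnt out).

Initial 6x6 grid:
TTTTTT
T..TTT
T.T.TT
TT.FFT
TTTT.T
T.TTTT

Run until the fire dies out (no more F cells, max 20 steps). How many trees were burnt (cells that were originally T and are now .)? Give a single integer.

Step 1: +3 fires, +2 burnt (F count now 3)
Step 2: +5 fires, +3 burnt (F count now 5)
Step 3: +7 fires, +5 burnt (F count now 7)
Step 4: +4 fires, +7 burnt (F count now 4)
Step 5: +3 fires, +4 burnt (F count now 3)
Step 6: +2 fires, +3 burnt (F count now 2)
Step 7: +2 fires, +2 burnt (F count now 2)
Step 8: +0 fires, +2 burnt (F count now 0)
Fire out after step 8
Initially T: 27, now '.': 35
Total burnt (originally-T cells now '.'): 26

Answer: 26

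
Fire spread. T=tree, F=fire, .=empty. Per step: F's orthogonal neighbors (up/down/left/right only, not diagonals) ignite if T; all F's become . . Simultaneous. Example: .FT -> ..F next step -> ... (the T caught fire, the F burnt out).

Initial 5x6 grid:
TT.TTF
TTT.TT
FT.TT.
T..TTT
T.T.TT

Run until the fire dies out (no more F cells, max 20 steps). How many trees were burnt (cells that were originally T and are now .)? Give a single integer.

Answer: 19

Derivation:
Step 1: +5 fires, +2 burnt (F count now 5)
Step 2: +5 fires, +5 burnt (F count now 5)
Step 3: +3 fires, +5 burnt (F count now 3)
Step 4: +2 fires, +3 burnt (F count now 2)
Step 5: +3 fires, +2 burnt (F count now 3)
Step 6: +1 fires, +3 burnt (F count now 1)
Step 7: +0 fires, +1 burnt (F count now 0)
Fire out after step 7
Initially T: 20, now '.': 29
Total burnt (originally-T cells now '.'): 19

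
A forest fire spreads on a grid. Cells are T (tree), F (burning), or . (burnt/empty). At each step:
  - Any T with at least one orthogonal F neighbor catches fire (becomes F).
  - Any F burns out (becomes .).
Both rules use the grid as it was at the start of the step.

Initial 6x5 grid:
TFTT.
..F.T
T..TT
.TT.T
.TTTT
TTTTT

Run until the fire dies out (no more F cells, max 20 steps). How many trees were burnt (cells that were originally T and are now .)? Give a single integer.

Step 1: +2 fires, +2 burnt (F count now 2)
Step 2: +1 fires, +2 burnt (F count now 1)
Step 3: +0 fires, +1 burnt (F count now 0)
Fire out after step 3
Initially T: 19, now '.': 14
Total burnt (originally-T cells now '.'): 3

Answer: 3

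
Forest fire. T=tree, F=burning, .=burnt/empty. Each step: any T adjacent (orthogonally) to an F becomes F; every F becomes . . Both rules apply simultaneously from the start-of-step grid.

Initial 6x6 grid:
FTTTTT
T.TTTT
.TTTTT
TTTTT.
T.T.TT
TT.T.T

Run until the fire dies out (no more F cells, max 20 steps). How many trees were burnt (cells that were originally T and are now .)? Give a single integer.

Step 1: +2 fires, +1 burnt (F count now 2)
Step 2: +1 fires, +2 burnt (F count now 1)
Step 3: +2 fires, +1 burnt (F count now 2)
Step 4: +3 fires, +2 burnt (F count now 3)
Step 5: +5 fires, +3 burnt (F count now 5)
Step 6: +5 fires, +5 burnt (F count now 5)
Step 7: +3 fires, +5 burnt (F count now 3)
Step 8: +2 fires, +3 burnt (F count now 2)
Step 9: +2 fires, +2 burnt (F count now 2)
Step 10: +2 fires, +2 burnt (F count now 2)
Step 11: +0 fires, +2 burnt (F count now 0)
Fire out after step 11
Initially T: 28, now '.': 35
Total burnt (originally-T cells now '.'): 27

Answer: 27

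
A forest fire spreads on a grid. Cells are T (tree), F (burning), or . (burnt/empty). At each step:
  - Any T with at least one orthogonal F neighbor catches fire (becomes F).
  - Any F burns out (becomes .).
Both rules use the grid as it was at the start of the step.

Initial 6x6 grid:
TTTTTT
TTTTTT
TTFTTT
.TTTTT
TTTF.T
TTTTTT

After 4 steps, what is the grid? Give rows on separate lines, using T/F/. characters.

Step 1: 7 trees catch fire, 2 burn out
  TTTTTT
  TTFTTT
  TF.FTT
  .TFFTT
  TTF..T
  TTTFTT
Step 2: 10 trees catch fire, 7 burn out
  TTFTTT
  TF.FTT
  F...FT
  .F..FT
  TF...T
  TTF.FT
Step 3: 9 trees catch fire, 10 burn out
  TF.FTT
  F...FT
  .....F
  .....F
  F....T
  TF...F
Step 4: 5 trees catch fire, 9 burn out
  F...FT
  .....F
  ......
  ......
  .....F
  F.....

F...FT
.....F
......
......
.....F
F.....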